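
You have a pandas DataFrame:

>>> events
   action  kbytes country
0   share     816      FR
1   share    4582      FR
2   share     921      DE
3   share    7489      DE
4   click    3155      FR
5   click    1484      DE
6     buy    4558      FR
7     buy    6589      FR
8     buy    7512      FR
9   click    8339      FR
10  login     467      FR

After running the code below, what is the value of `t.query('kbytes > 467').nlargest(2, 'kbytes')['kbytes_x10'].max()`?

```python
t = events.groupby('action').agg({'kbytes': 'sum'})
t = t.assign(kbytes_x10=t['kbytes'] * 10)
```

group by action, sum of kbytes:
        kbytes
action        
buy      18659
click    12978
login      467
share    13808
add column kbytes_x10 = t['kbytes'] * 10:
        kbytes  kbytes_x10
action                    
buy      18659      186590
click    12978      129780
login      467        4670
share    13808      138080
filter rows where kbytes > 467:
        kbytes  kbytes_x10
action                    
buy      18659      186590
click    12978      129780
share    13808      138080
take 2 rows with largest kbytes:
        kbytes  kbytes_x10
action                    
buy      18659      186590
share    13808      138080
Taking the max of column 'kbytes_x10' gives 186590.

186590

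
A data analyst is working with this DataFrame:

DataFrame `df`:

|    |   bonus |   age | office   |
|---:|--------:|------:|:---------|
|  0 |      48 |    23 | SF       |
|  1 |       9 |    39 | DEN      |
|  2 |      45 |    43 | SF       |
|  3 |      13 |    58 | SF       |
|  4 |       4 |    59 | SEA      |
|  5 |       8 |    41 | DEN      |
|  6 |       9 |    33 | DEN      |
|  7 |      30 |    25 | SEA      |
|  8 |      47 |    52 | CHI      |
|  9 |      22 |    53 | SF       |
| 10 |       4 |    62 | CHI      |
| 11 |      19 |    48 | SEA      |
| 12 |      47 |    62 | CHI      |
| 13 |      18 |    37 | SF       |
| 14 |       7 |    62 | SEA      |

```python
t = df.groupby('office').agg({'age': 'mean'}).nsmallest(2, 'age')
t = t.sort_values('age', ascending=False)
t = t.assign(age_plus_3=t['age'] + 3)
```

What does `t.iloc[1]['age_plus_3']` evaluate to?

group by office, mean of age:
              age
office           
CHI     58.666667
DEN     37.666667
SEA     48.500000
SF      42.800000
take 2 rows with smallest age:
              age
office           
DEN     37.666667
SF      42.800000
sort by age descending:
              age
office           
SF      42.800000
DEN     37.666667
add column age_plus_3 = t['age'] + 3:
              age  age_plus_3
office                       
SF      42.800000   45.800000
DEN     37.666667   40.666667

40.6666666667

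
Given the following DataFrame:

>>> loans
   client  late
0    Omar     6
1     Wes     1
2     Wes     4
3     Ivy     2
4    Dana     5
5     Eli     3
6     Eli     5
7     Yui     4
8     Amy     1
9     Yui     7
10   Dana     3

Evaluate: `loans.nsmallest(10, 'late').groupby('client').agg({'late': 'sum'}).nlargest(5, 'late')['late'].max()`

take 10 rows with smallest late:
   client  late
1     Wes     1
8     Amy     1
3     Ivy     2
5     Eli     3
10   Dana     3
2     Wes     4
7     Yui     4
4    Dana     5
6     Eli     5
0    Omar     6
group by client, sum of late:
        late
client      
Amy        1
Dana       8
Eli        8
Ivy        2
Omar       6
Wes        5
Yui        4
take 5 rows with largest late:
        late
client      
Dana       8
Eli        8
Omar       6
Wes        5
Yui        4
Reading off the max of column 'late', we get 8.

8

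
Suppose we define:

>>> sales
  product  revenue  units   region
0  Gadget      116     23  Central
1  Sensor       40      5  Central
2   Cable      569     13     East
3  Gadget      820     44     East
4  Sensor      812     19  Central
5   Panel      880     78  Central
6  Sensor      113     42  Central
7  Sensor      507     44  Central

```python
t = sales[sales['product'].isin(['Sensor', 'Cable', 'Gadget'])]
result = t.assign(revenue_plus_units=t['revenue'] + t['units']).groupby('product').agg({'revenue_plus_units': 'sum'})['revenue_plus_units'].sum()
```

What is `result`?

filter rows where product in ['Sensor', 'Cable', 'Gadget']:
  product  revenue  units   region
0  Gadget      116     23  Central
1  Sensor       40      5  Central
2   Cable      569     13     East
3  Gadget      820     44     East
4  Sensor      812     19  Central
6  Sensor      113     42  Central
7  Sensor      507     44  Central
add column revenue_plus_units = t['revenue'] + t['units']:
  product  revenue  units   region  revenue_plus_units
0  Gadget      116     23  Central                 139
1  Sensor       40      5  Central                  45
2   Cable      569     13     East                 582
3  Gadget      820     44     East                 864
4  Sensor      812     19  Central                 831
6  Sensor      113     42  Central                 155
7  Sensor      507     44  Central                 551
group by product, sum of revenue_plus_units:
         revenue_plus_units
product                    
Cable                   582
Gadget                 1003
Sensor                 1582
The sum of column 'revenue_plus_units' is 3167.

3167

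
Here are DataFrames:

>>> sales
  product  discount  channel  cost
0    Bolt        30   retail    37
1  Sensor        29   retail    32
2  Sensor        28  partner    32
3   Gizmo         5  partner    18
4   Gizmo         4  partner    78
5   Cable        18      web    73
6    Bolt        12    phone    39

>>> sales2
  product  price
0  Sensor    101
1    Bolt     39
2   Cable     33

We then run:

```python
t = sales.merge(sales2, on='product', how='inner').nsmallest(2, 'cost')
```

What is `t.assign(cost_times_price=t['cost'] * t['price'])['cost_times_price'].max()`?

merge on 'product' (how='inner') → 5 rows:
  product  discount  channel  cost  price
0    Bolt        30   retail    37     39
1  Sensor        29   retail    32    101
2  Sensor        28  partner    32    101
3   Cable        18      web    73     33
4    Bolt        12    phone    39     39
take 2 rows with smallest cost:
  product  discount  channel  cost  price
1  Sensor        29   retail    32    101
2  Sensor        28  partner    32    101
add column cost_times_price = t['cost'] * t['price']:
  product  discount  channel  cost  price  cost_times_price
1  Sensor        29   retail    32    101              3232
2  Sensor        28  partner    32    101              3232

3232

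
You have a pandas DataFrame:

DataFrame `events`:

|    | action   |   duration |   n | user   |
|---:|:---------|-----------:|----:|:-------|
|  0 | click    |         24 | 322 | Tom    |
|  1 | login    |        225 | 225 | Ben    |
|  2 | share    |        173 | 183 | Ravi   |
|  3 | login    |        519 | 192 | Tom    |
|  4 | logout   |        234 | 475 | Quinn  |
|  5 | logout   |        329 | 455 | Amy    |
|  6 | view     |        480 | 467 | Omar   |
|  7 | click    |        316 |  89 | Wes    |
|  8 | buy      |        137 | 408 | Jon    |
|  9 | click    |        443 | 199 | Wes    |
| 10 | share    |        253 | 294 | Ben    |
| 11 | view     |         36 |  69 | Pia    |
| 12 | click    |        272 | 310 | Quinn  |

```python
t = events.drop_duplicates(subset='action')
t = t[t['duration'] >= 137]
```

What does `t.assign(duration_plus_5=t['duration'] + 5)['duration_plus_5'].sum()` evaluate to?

1274

drop duplicate action (keep=first):
   action  duration    n   user
0   click        24  322    Tom
1   login       225  225    Ben
2   share       173  183   Ravi
4  logout       234  475  Quinn
6    view       480  467   Omar
8     buy       137  408    Jon
filter rows where duration >= 137:
   action  duration    n   user
1   login       225  225    Ben
2   share       173  183   Ravi
4  logout       234  475  Quinn
6    view       480  467   Omar
8     buy       137  408    Jon
add column duration_plus_5 = t['duration'] + 5:
   action  duration    n   user  duration_plus_5
1   login       225  225    Ben              230
2   share       173  183   Ravi              178
4  logout       234  475  Quinn              239
6    view       480  467   Omar              485
8     buy       137  408    Jon              142
Then the sum of column 'duration_plus_5': 1274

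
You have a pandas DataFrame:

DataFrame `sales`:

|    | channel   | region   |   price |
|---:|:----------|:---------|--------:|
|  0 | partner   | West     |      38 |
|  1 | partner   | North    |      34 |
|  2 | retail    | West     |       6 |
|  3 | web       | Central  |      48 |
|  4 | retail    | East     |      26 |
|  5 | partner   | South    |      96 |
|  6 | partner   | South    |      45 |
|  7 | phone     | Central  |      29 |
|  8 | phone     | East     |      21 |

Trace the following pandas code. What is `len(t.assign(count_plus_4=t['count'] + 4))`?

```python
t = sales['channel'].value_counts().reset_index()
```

value_counts of channel:
channel
partner    4
retail     2
phone      2
web        1
Name: count, dtype: int64
reset_index():
   channel  count
0  partner      4
1   retail      2
2    phone      2
3      web      1
add column count_plus_4 = t['count'] + 4:
   channel  count  count_plus_4
0  partner      4             8
1   retail      2             6
2    phone      2             6
3      web      1             5
Taking the number of rows gives 4.

4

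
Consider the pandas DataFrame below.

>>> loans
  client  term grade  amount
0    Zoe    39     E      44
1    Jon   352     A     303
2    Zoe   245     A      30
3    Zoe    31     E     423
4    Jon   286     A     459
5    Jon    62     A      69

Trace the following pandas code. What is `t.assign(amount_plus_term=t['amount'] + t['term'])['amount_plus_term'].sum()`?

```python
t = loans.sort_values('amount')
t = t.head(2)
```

sort by amount:
  client  term grade  amount
2    Zoe   245     A      30
0    Zoe    39     E      44
5    Jon    62     A      69
1    Jon   352     A     303
3    Zoe    31     E     423
4    Jon   286     A     459
take first 2 rows:
  client  term grade  amount
2    Zoe   245     A      30
0    Zoe    39     E      44
add column amount_plus_term = t['amount'] + t['term']:
  client  term grade  amount  amount_plus_term
2    Zoe   245     A      30               275
0    Zoe    39     E      44                83
sum of column 'amount_plus_term' → 358

358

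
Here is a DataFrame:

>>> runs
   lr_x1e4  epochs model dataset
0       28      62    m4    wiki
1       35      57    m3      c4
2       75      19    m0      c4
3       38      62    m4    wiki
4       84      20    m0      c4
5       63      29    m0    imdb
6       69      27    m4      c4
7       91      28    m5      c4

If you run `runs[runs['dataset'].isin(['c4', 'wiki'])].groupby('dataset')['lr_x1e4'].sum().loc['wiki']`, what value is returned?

66

filter rows where dataset in ['c4', 'wiki']:
   lr_x1e4  epochs model dataset
0       28      62    m4    wiki
1       35      57    m3      c4
2       75      19    m0      c4
3       38      62    m4    wiki
4       84      20    m0      c4
6       69      27    m4      c4
7       91      28    m5      c4
group by dataset, sum of lr_x1e4:
dataset
c4      354
wiki     66
Name: lr_x1e4, dtype: int64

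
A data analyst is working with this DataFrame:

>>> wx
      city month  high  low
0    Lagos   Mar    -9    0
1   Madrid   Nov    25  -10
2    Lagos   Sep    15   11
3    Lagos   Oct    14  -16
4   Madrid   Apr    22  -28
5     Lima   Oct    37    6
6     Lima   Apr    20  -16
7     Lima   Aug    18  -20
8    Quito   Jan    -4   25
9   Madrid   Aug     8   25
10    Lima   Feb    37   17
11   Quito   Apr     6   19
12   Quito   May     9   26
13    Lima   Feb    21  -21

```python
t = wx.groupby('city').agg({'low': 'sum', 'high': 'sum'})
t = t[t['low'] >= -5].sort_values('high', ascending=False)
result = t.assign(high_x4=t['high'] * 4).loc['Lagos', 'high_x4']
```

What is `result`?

group by city: sum(low), sum(high):
        low  high
city             
Lagos    -5    20
Lima    -34   133
Madrid  -13    55
Quito    70    11
filter rows where low >= -5:
       low  high
city            
Lagos   -5    20
Quito   70    11
sort by high descending:
       low  high
city            
Lagos   -5    20
Quito   70    11
add column high_x4 = t['high'] * 4:
       low  high  high_x4
city                     
Lagos   -5    20       80
Quito   70    11       44
Taking the value at row 'Lagos', column 'high_x4' gives 80.

80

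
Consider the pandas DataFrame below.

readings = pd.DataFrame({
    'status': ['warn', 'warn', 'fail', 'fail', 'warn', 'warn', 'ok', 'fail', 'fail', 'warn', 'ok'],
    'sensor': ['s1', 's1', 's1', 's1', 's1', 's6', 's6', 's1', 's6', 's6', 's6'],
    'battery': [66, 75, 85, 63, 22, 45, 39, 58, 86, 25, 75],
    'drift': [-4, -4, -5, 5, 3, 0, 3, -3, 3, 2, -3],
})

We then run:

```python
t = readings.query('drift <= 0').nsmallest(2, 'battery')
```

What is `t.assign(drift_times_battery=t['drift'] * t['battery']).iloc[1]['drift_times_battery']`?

filter rows where drift <= 0:
   status sensor  battery  drift
0    warn     s1       66     -4
1    warn     s1       75     -4
2    fail     s1       85     -5
5    warn     s6       45      0
7    fail     s1       58     -3
10     ok     s6       75     -3
take 2 rows with smallest battery:
  status sensor  battery  drift
5   warn     s6       45      0
7   fail     s1       58     -3
add column drift_times_battery = t['drift'] * t['battery']:
  status sensor  battery  drift  drift_times_battery
5   warn     s6       45      0                    0
7   fail     s1       58     -3                 -174

-174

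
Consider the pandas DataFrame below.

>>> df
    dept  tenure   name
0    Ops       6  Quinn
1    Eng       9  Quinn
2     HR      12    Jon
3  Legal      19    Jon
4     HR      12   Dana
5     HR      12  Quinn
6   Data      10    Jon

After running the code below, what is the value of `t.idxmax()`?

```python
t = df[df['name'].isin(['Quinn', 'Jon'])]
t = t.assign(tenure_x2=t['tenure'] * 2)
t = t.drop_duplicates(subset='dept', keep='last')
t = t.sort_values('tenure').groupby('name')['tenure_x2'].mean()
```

Jon

filter rows where name in ['Quinn', 'Jon']:
    dept  tenure   name
0    Ops       6  Quinn
1    Eng       9  Quinn
2     HR      12    Jon
3  Legal      19    Jon
5     HR      12  Quinn
6   Data      10    Jon
add column tenure_x2 = t['tenure'] * 2:
    dept  tenure   name  tenure_x2
0    Ops       6  Quinn         12
1    Eng       9  Quinn         18
2     HR      12    Jon         24
3  Legal      19    Jon         38
5     HR      12  Quinn         24
6   Data      10    Jon         20
drop duplicate dept (keep=last):
    dept  tenure   name  tenure_x2
0    Ops       6  Quinn         12
1    Eng       9  Quinn         18
3  Legal      19    Jon         38
5     HR      12  Quinn         24
6   Data      10    Jon         20
sort by tenure:
    dept  tenure   name  tenure_x2
0    Ops       6  Quinn         12
1    Eng       9  Quinn         18
6   Data      10    Jon         20
5     HR      12  Quinn         24
3  Legal      19    Jon         38
group by name, mean of tenure_x2:
name
Jon      29.0
Quinn    18.0
Name: tenure_x2, dtype: float64
So idxmax() = Jon.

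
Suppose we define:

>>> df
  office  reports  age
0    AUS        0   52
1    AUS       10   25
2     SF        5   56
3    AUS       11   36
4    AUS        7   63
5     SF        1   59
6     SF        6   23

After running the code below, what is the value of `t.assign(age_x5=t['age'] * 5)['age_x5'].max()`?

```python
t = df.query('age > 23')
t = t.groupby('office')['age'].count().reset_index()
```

20

filter rows where age > 23:
  office  reports  age
0    AUS        0   52
1    AUS       10   25
2     SF        5   56
3    AUS       11   36
4    AUS        7   63
5     SF        1   59
group by office, count of age:
office
AUS    4
SF     2
Name: age, dtype: int64
reset_index():
  office  age
0    AUS    4
1     SF    2
add column age_x5 = t['age'] * 5:
  office  age  age_x5
0    AUS    4      20
1     SF    2      10
The max of column 'age_x5' is 20.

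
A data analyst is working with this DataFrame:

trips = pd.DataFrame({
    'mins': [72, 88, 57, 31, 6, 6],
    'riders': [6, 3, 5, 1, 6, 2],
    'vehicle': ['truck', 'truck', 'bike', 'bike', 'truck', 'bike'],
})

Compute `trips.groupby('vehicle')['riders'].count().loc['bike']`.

3

group by vehicle, count of riders:
vehicle
bike     3
truck    3
Name: riders, dtype: int64
Taking the value at index 'bike' gives 3.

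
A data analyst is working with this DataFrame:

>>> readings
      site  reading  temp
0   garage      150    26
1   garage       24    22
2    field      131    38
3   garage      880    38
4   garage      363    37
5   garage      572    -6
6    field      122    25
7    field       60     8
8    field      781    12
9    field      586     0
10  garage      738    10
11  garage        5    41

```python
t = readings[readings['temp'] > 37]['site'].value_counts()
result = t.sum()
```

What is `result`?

3

filter rows where temp > 37:
      site  reading  temp
2    field      131    38
3   garage      880    38
11  garage        5    41
value_counts of site:
site
garage    2
field     1
Name: count, dtype: int64
Hence 3.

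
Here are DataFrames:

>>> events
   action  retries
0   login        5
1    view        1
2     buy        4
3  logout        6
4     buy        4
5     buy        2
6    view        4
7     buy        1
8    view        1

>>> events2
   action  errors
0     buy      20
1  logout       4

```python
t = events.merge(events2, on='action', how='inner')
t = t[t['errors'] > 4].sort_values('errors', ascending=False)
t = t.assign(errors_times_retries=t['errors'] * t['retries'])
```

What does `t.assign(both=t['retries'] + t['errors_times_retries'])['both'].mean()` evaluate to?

merge on 'action' (how='inner') → 5 rows:
   action  retries  errors
0     buy        4      20
1  logout        6       4
2     buy        4      20
3     buy        2      20
4     buy        1      20
filter rows where errors > 4:
  action  retries  errors
0    buy        4      20
2    buy        4      20
3    buy        2      20
4    buy        1      20
sort by errors descending:
  action  retries  errors
0    buy        4      20
2    buy        4      20
3    buy        2      20
4    buy        1      20
add column errors_times_retries = t['errors'] * t['retries']:
  action  retries  errors  errors_times_retries
0    buy        4      20                    80
2    buy        4      20                    80
3    buy        2      20                    40
4    buy        1      20                    20
add column both = t['retries'] + t['errors_times_retries']:
  action  retries  errors  errors_times_retries  both
0    buy        4      20                    80    84
2    buy        4      20                    80    84
3    buy        2      20                    40    42
4    buy        1      20                    20    21

57.75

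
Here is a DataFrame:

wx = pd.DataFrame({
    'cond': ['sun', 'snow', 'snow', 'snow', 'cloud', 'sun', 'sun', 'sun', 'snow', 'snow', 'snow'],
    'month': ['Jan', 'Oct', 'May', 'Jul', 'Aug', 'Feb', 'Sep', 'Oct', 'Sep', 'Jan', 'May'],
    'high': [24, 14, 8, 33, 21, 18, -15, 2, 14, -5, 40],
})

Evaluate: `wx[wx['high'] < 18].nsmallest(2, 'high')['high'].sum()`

-20

filter rows where high < 18:
   cond month  high
1  snow   Oct    14
2  snow   May     8
6   sun   Sep   -15
7   sun   Oct     2
8  snow   Sep    14
9  snow   Jan    -5
take 2 rows with smallest high:
   cond month  high
6   sun   Sep   -15
9  snow   Jan    -5
sum of column 'high' → -20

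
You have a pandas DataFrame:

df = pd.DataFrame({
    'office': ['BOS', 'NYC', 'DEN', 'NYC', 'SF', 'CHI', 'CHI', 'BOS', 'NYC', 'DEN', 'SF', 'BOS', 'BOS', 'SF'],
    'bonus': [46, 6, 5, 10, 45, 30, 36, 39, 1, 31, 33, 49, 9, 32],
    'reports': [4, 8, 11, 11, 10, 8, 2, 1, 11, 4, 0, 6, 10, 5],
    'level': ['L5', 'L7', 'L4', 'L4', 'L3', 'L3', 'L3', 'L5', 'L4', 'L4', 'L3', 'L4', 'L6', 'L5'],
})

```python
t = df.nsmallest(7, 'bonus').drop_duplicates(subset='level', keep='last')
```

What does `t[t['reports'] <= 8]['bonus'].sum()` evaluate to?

take 7 rows with smallest bonus:
   office  bonus  reports level
8     NYC      1       11    L4
2     DEN      5       11    L4
1     NYC      6        8    L7
12    BOS      9       10    L6
3     NYC     10       11    L4
5     CHI     30        8    L3
9     DEN     31        4    L4
drop duplicate level (keep=last):
   office  bonus  reports level
1     NYC      6        8    L7
12    BOS      9       10    L6
5     CHI     30        8    L3
9     DEN     31        4    L4
filter rows where reports <= 8:
  office  bonus  reports level
1    NYC      6        8    L7
5    CHI     30        8    L3
9    DEN     31        4    L4

67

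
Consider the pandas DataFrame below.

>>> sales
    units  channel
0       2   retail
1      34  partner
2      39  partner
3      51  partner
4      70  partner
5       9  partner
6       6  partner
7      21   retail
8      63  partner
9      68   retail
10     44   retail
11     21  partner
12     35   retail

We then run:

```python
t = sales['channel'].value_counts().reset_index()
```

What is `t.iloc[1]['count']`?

5

value_counts of channel:
channel
partner    8
retail     5
Name: count, dtype: int64
reset_index():
   channel  count
0  partner      8
1   retail      5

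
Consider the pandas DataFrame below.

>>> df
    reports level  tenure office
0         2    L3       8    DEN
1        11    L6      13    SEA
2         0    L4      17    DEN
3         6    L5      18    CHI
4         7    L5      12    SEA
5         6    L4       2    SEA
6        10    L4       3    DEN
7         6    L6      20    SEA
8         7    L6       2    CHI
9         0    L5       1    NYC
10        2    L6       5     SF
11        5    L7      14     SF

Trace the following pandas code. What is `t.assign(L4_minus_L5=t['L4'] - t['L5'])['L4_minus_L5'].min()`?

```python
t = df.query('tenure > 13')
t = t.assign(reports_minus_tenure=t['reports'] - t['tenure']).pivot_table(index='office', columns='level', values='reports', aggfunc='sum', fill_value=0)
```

-6

filter rows where tenure > 13:
    reports level  tenure office
2         0    L4      17    DEN
3         6    L5      18    CHI
7         6    L6      20    SEA
11        5    L7      14     SF
add column reports_minus_tenure = t['reports'] - t['tenure']:
    reports level  tenure office  reports_minus_tenure
2         0    L4      17    DEN                   -17
3         6    L5      18    CHI                   -12
7         6    L6      20    SEA                   -14
11        5    L7      14     SF                    -9
pivot: rows=office, cols=level, sum(reports):
level   L4  L5  L6  L7
office                
CHI      0   6   0   0
DEN      0   0   0   0
SEA      0   0   6   0
SF       0   0   0   5
add column L4_minus_L5 = t['L4'] - t['L5']:
level   L4  L5  L6  L7  L4_minus_L5
office                             
CHI      0   6   0   0           -6
DEN      0   0   0   0            0
SEA      0   0   6   0            0
SF       0   0   0   5            0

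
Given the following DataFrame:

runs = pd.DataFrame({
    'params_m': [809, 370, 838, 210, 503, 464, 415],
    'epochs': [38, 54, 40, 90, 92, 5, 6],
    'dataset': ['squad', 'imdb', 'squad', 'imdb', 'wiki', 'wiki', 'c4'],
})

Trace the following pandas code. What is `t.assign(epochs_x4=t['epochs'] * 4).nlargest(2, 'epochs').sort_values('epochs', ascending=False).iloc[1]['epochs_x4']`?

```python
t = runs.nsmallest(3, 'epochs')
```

take 3 rows with smallest epochs:
   params_m  epochs dataset
5       464       5    wiki
6       415       6      c4
0       809      38   squad
add column epochs_x4 = t['epochs'] * 4:
   params_m  epochs dataset  epochs_x4
5       464       5    wiki         20
6       415       6      c4         24
0       809      38   squad        152
take 2 rows with largest epochs:
   params_m  epochs dataset  epochs_x4
0       809      38   squad        152
6       415       6      c4         24
sort by epochs descending:
   params_m  epochs dataset  epochs_x4
0       809      38   squad        152
6       415       6      c4         24
Then the value at position 1, column 'epochs_x4': 24

24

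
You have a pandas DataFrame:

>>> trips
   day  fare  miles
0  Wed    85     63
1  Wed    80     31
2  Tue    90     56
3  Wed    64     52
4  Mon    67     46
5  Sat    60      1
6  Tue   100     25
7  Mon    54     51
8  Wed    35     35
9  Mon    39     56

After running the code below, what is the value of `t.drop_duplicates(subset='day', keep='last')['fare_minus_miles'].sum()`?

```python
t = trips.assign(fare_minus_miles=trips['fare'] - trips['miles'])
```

add column fare_minus_miles = trips['fare'] - trips['miles']:
   day  fare  miles  fare_minus_miles
0  Wed    85     63                22
1  Wed    80     31                49
2  Tue    90     56                34
3  Wed    64     52                12
4  Mon    67     46                21
5  Sat    60      1                59
6  Tue   100     25                75
7  Mon    54     51                 3
8  Wed    35     35                 0
9  Mon    39     56               -17
drop duplicate day (keep=last):
   day  fare  miles  fare_minus_miles
5  Sat    60      1                59
6  Tue   100     25                75
8  Wed    35     35                 0
9  Mon    39     56               -17
Taking the sum of column 'fare_minus_miles' gives 117.

117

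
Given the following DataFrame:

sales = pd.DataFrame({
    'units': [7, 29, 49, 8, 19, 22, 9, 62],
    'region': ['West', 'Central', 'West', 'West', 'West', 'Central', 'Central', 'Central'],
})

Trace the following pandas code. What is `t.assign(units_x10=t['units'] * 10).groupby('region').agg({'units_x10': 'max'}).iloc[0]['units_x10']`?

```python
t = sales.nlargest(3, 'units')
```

620

take 3 rows with largest units:
   units   region
7     62  Central
2     49     West
1     29  Central
add column units_x10 = t['units'] * 10:
   units   region  units_x10
7     62  Central        620
2     49     West        490
1     29  Central        290
group by region, max of units_x10:
         units_x10
region            
Central        620
West           490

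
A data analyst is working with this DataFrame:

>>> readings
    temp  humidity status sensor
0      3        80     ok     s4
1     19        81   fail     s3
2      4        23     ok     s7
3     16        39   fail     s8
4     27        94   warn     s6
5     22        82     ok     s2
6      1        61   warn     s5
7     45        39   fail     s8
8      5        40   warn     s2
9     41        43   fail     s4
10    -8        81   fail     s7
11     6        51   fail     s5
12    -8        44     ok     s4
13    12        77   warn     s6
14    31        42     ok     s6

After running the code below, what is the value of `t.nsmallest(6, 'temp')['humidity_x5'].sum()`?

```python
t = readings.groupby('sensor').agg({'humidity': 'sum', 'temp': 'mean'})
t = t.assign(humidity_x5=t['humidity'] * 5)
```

group by sensor: sum(humidity), mean(temp):
        humidity       temp
sensor                     
s2           122  13.500000
s3            81  19.000000
s4           167  12.000000
s5           112   3.500000
s6           213  23.333333
s7           104  -2.000000
s8            78  30.500000
add column humidity_x5 = t['humidity'] * 5:
        humidity       temp  humidity_x5
sensor                                  
s2           122  13.500000          610
s3            81  19.000000          405
s4           167  12.000000          835
s5           112   3.500000          560
s6           213  23.333333         1065
s7           104  -2.000000          520
s8            78  30.500000          390
take 6 rows with smallest temp:
        humidity       temp  humidity_x5
sensor                                  
s7           104  -2.000000          520
s5           112   3.500000          560
s4           167  12.000000          835
s2           122  13.500000          610
s3            81  19.000000          405
s6           213  23.333333         1065
Reading off the sum of column 'humidity_x5', we get 3995.

3995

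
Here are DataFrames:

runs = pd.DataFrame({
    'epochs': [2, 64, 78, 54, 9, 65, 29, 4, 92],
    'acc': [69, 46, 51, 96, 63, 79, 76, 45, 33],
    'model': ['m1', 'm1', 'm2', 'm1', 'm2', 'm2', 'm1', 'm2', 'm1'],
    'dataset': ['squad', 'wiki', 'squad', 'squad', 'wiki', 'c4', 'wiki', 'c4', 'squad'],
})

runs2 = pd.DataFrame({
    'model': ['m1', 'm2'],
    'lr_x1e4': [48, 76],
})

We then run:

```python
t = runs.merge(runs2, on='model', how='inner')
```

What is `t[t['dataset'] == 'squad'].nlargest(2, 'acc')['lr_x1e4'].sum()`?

96

merge on 'model' (how='inner') → 9 rows:
   epochs  acc model dataset  lr_x1e4
0       2   69    m1   squad       48
1      64   46    m1    wiki       48
2      78   51    m2   squad       76
3      54   96    m1   squad       48
4       9   63    m2    wiki       76
5      65   79    m2      c4       76
6      29   76    m1    wiki       48
7       4   45    m2      c4       76
8      92   33    m1   squad       48
filter rows where dataset == 'squad':
   epochs  acc model dataset  lr_x1e4
0       2   69    m1   squad       48
2      78   51    m2   squad       76
3      54   96    m1   squad       48
8      92   33    m1   squad       48
take 2 rows with largest acc:
   epochs  acc model dataset  lr_x1e4
3      54   96    m1   squad       48
0       2   69    m1   squad       48
Hence 96.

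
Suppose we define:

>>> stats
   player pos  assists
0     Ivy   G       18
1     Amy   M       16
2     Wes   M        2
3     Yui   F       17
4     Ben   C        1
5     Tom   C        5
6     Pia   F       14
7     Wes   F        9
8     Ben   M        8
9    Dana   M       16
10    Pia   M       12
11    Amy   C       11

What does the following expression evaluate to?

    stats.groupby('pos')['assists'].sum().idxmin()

C

group by pos, sum of assists:
pos
C    17
F    40
G    18
M    54
Name: assists, dtype: int64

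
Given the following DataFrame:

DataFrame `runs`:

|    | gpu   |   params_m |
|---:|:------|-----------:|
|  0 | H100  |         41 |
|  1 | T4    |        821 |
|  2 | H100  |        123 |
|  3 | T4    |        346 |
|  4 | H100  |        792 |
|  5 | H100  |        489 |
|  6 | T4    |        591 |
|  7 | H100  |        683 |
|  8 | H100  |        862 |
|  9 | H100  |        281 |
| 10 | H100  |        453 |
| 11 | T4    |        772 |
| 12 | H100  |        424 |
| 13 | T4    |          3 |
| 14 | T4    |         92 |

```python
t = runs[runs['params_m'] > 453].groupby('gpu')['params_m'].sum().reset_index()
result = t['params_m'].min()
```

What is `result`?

2184

filter rows where params_m > 453:
     gpu  params_m
1     T4       821
4   H100       792
5   H100       489
6     T4       591
7   H100       683
8   H100       862
11    T4       772
group by gpu, sum of params_m:
gpu
H100    2826
T4      2184
Name: params_m, dtype: int64
reset_index():
    gpu  params_m
0  H100      2826
1    T4      2184
Hence 2184.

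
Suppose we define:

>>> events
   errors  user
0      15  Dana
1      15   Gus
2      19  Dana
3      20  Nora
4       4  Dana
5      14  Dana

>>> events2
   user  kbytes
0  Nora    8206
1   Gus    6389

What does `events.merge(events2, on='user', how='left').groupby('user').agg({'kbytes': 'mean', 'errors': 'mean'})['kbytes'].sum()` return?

14595.0

merge on 'user' (how='left') → 6 rows:
   errors  user  kbytes
0      15  Dana     NaN
1      15   Gus  6389.0
2      19  Dana     NaN
3      20  Nora  8206.0
4       4  Dana     NaN
5      14  Dana     NaN
group by user: mean(kbytes), mean(errors):
      kbytes  errors
user                
Dana     NaN    13.0
Gus   6389.0    15.0
Nora  8206.0    20.0
Finally, sum of column 'kbytes' = 14595.0.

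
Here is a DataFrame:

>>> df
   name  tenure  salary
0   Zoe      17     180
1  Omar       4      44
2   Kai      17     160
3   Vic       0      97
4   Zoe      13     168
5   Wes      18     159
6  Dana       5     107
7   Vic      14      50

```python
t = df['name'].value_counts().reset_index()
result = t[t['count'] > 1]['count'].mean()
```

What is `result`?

2.0

value_counts of name:
name
Zoe     2
Vic     2
Omar    1
Kai     1
Wes     1
Dana    1
Name: count, dtype: int64
reset_index():
   name  count
0   Zoe      2
1   Vic      2
2  Omar      1
3   Kai      1
4   Wes      1
5  Dana      1
filter rows where count > 1:
  name  count
0  Zoe      2
1  Vic      2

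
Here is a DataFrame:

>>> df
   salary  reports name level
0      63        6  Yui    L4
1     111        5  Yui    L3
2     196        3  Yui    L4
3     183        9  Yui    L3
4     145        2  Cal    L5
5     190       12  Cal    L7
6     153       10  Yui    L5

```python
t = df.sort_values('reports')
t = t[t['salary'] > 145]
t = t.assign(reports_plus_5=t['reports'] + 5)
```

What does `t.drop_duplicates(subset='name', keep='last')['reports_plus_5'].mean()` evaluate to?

sort by reports:
   salary  reports name level
4     145        2  Cal    L5
2     196        3  Yui    L4
1     111        5  Yui    L3
0      63        6  Yui    L4
3     183        9  Yui    L3
6     153       10  Yui    L5
5     190       12  Cal    L7
filter rows where salary > 145:
   salary  reports name level
2     196        3  Yui    L4
3     183        9  Yui    L3
6     153       10  Yui    L5
5     190       12  Cal    L7
add column reports_plus_5 = t['reports'] + 5:
   salary  reports name level  reports_plus_5
2     196        3  Yui    L4               8
3     183        9  Yui    L3              14
6     153       10  Yui    L5              15
5     190       12  Cal    L7              17
drop duplicate name (keep=last):
   salary  reports name level  reports_plus_5
6     153       10  Yui    L5              15
5     190       12  Cal    L7              17

16.0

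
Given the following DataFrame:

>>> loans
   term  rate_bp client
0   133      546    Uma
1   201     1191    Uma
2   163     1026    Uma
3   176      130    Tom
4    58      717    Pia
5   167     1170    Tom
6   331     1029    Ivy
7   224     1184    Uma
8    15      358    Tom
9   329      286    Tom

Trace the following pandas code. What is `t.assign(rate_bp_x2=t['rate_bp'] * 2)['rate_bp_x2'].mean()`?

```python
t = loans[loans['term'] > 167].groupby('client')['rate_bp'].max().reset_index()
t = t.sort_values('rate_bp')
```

1670.66666667

filter rows where term > 167:
   term  rate_bp client
1   201     1191    Uma
3   176      130    Tom
6   331     1029    Ivy
7   224     1184    Uma
9   329      286    Tom
group by client, max of rate_bp:
client
Ivy    1029
Tom     286
Uma    1191
Name: rate_bp, dtype: int64
reset_index():
  client  rate_bp
0    Ivy     1029
1    Tom      286
2    Uma     1191
sort by rate_bp:
  client  rate_bp
1    Tom      286
0    Ivy     1029
2    Uma     1191
add column rate_bp_x2 = t['rate_bp'] * 2:
  client  rate_bp  rate_bp_x2
1    Tom      286         572
0    Ivy     1029        2058
2    Uma     1191        2382
Hence 1670.66666667.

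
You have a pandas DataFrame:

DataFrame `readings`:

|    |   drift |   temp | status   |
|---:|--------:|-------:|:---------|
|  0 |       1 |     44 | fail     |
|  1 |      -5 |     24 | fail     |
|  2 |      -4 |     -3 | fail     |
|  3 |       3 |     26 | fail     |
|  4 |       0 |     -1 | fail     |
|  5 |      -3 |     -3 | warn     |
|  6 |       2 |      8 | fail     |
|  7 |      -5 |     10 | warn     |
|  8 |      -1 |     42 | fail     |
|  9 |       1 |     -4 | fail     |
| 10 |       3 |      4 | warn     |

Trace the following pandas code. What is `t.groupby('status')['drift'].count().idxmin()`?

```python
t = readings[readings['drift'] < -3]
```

filter rows where drift < -3:
   drift  temp status
1     -5    24   fail
2     -4    -3   fail
7     -5    10   warn
group by status, count of drift:
status
fail    2
warn    1
Name: drift, dtype: int64

warn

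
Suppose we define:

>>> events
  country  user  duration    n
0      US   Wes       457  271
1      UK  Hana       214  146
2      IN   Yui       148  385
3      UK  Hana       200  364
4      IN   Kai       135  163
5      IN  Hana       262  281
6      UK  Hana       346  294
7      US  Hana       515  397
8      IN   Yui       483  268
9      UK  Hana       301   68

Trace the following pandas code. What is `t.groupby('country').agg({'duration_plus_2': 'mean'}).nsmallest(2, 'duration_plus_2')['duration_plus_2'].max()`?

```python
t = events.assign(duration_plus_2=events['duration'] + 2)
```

267.25

add column duration_plus_2 = events['duration'] + 2:
  country  user  duration    n  duration_plus_2
0      US   Wes       457  271              459
1      UK  Hana       214  146              216
2      IN   Yui       148  385              150
3      UK  Hana       200  364              202
4      IN   Kai       135  163              137
5      IN  Hana       262  281              264
6      UK  Hana       346  294              348
7      US  Hana       515  397              517
8      IN   Yui       483  268              485
9      UK  Hana       301   68              303
group by country, mean of duration_plus_2:
         duration_plus_2
country                 
IN                259.00
UK                267.25
US                488.00
take 2 rows with smallest duration_plus_2:
         duration_plus_2
country                 
IN                259.00
UK                267.25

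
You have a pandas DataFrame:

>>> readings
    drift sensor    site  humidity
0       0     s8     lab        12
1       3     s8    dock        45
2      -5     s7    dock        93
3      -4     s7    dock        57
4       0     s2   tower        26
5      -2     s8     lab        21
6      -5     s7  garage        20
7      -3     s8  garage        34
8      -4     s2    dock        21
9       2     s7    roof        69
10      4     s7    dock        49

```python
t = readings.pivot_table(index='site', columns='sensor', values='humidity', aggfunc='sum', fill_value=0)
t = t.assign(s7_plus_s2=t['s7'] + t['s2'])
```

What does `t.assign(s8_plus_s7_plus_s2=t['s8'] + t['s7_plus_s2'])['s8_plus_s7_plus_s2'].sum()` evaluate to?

447

pivot: rows=site, cols=sensor, sum(humidity):
sensor  s2   s7  s8
site               
dock    21  199  45
garage   0   20  34
lab      0    0  33
roof     0   69   0
tower   26    0   0
add column s7_plus_s2 = t['s7'] + t['s2']:
sensor  s2   s7  s8  s7_plus_s2
site                           
dock    21  199  45         220
garage   0   20  34          20
lab      0    0  33           0
roof     0   69   0          69
tower   26    0   0          26
add column s8_plus_s7_plus_s2 = t['s8'] + t['s7_plus_s2']:
sensor  s2   s7  s8  s7_plus_s2  s8_plus_s7_plus_s2
site                                               
dock    21  199  45         220                 265
garage   0   20  34          20                  54
lab      0    0  33           0                  33
roof     0   69   0          69                  69
tower   26    0   0          26                  26
Hence 447.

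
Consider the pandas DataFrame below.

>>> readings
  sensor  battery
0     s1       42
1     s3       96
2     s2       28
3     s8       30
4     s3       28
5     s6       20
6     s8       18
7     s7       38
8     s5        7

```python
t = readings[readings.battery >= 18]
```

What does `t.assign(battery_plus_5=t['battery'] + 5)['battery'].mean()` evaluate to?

37.5

filter rows where battery >= 18:
  sensor  battery
0     s1       42
1     s3       96
2     s2       28
3     s8       30
4     s3       28
5     s6       20
6     s8       18
7     s7       38
add column battery_plus_5 = t['battery'] + 5:
  sensor  battery  battery_plus_5
0     s1       42              47
1     s3       96             101
2     s2       28              33
3     s8       30              35
4     s3       28              33
5     s6       20              25
6     s8       18              23
7     s7       38              43
Taking the mean of column 'battery' gives 37.5.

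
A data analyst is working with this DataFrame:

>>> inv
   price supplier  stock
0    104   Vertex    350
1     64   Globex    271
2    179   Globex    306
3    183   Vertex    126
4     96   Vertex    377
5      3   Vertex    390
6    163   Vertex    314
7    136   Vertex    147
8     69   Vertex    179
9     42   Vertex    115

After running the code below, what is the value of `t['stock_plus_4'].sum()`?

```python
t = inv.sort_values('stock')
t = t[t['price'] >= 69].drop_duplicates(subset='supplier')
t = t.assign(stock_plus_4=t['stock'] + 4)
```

440

sort by stock:
   price supplier  stock
9     42   Vertex    115
3    183   Vertex    126
7    136   Vertex    147
8     69   Vertex    179
1     64   Globex    271
2    179   Globex    306
6    163   Vertex    314
0    104   Vertex    350
4     96   Vertex    377
5      3   Vertex    390
filter rows where price >= 69:
   price supplier  stock
3    183   Vertex    126
7    136   Vertex    147
8     69   Vertex    179
2    179   Globex    306
6    163   Vertex    314
0    104   Vertex    350
4     96   Vertex    377
drop duplicate supplier (keep=first):
   price supplier  stock
3    183   Vertex    126
2    179   Globex    306
add column stock_plus_4 = t['stock'] + 4:
   price supplier  stock  stock_plus_4
3    183   Vertex    126           130
2    179   Globex    306           310
Taking the sum of column 'stock_plus_4' gives 440.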